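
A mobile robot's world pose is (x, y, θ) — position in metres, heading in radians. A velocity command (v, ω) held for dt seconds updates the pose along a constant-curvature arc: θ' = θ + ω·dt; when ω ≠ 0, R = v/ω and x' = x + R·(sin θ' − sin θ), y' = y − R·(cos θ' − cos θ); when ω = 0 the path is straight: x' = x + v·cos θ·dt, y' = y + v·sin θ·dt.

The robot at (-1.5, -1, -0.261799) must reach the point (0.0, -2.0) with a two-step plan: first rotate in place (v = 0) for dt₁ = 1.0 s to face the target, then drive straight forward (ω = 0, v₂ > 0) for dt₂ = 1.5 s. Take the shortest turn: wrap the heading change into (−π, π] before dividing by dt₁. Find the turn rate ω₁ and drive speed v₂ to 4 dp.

heading to target = atan2(-2−-1, 0−-1.5) = -0.5880
Δθ = wrap(-0.5880 − -0.2618) = -0.3262; ω₁ = Δθ/dt₁ = -0.3262
distance = √((0−-1.5)² + (-2−-1)²) = 1.8028; v₂ = distance/dt₂ = 1.2019

ω₁ = -0.3262, v₂ = 1.2019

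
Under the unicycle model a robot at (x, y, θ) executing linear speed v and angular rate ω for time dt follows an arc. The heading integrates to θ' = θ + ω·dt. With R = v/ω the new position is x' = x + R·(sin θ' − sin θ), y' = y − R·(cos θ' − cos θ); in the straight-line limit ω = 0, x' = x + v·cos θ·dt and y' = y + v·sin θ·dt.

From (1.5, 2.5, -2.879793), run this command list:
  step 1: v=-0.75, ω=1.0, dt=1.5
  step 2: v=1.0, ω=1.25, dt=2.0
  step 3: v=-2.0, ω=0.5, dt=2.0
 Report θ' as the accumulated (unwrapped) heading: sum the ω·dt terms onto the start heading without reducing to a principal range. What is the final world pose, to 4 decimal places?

step 1: θ'=-1.3798 (R=-0.7500) → pose (2.0422, 3.3668, -1.3798)
step 2: θ'=1.1202 (R=0.8000) → pose (3.5479, 3.1703, 1.1202)
step 3: θ'=2.1202 (R=-4.0000) → pose (3.7373, -0.6604, 2.1202)

(3.7373, -0.6604, 2.1202)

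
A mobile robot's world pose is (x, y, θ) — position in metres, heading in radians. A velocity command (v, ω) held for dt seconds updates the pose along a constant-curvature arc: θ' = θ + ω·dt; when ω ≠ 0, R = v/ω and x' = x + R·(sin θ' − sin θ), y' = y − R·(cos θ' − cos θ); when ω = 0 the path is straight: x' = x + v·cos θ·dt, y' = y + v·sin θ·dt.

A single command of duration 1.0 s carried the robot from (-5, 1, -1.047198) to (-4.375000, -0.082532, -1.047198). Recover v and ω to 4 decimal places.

v = 1.2500, ω = 0.0000

Δθ = -1.047198 − -1.047198 = 0.000000
ω = Δθ/dt = 0.000000/1.0 = 0.0000
ω = 0 → v = (Δx·cos θ + Δy·sin θ)/dt = 1.2500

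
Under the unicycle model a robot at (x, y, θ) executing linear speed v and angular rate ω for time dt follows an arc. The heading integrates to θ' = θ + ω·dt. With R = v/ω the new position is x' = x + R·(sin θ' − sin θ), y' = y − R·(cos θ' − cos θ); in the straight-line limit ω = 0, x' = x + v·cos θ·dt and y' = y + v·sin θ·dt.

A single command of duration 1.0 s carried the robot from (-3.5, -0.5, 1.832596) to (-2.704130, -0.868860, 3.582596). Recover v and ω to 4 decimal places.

Δθ = 3.582596 − 1.832596 = 1.750000
ω = Δθ/dt = 1.750000/1.0 = 1.7500
R = Δx/(sin θ' − sin θ) = -0.5714
v = R·ω = -0.5714·1.7500 = -1.0000

v = -1.0000, ω = 1.7500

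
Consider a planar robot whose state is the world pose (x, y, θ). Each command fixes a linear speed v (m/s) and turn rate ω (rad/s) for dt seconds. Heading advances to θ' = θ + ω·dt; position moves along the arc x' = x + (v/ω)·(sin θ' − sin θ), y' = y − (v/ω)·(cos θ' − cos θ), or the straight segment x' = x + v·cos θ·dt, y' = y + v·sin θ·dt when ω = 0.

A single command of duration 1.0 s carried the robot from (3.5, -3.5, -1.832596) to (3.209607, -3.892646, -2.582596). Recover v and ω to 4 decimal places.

Δθ = -2.582596 − -1.832596 = -0.750000
ω = Δθ/dt = -0.750000/1.0 = -0.7500
R = −Δy/(cos θ' − cos θ) = -0.6667
v = R·ω = -0.6667·-0.7500 = 0.5000

v = 0.5000, ω = -0.7500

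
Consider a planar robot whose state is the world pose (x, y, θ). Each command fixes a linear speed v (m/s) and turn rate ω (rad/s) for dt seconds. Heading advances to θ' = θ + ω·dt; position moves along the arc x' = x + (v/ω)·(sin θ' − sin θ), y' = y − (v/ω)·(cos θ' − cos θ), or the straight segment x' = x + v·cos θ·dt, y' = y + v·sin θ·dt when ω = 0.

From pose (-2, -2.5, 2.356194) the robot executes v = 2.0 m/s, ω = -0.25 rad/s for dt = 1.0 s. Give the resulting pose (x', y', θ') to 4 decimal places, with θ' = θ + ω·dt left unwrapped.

θ' = 2.3562 + -0.25·1.0 = 2.1062
R = v/ω = 2.0/-0.25 = -8.0000
x' = -2 + -8.0000·(sin 2.1062 − sin 2.3562) = -3.2237
y' = -2.5 − -8.0000·(cos 2.1062 − cos 2.3562) = -0.9246

(-3.2237, -0.9246, 2.1062)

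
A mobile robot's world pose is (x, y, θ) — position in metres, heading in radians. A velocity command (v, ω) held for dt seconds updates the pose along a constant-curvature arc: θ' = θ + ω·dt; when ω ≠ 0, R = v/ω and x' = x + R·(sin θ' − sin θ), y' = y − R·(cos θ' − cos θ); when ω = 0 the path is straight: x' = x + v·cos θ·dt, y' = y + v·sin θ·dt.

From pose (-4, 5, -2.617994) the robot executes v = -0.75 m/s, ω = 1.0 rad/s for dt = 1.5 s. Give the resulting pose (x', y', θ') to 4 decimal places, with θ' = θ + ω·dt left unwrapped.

(-3.7006, 5.9776, -1.1180)

θ' = -2.6180 + 1.0·1.5 = -1.1180
R = v/ω = -0.75/1.0 = -0.7500
x' = -4 + -0.7500·(sin -1.1180 − sin -2.6180) = -3.7006
y' = 5 − -0.7500·(cos -1.1180 − cos -2.6180) = 5.9776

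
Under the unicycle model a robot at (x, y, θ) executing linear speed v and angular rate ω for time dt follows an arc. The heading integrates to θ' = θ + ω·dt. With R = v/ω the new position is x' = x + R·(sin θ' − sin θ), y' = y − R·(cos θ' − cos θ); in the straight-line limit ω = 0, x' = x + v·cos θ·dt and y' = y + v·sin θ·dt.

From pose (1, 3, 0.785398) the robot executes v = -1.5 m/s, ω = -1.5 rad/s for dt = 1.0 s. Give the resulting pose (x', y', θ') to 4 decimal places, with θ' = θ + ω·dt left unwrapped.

(-0.3624, 2.9518, -0.7146)

θ' = 0.7854 + -1.5·1.0 = -0.7146
R = v/ω = -1.5/-1.5 = 1.0000
x' = 1 + 1.0000·(sin -0.7146 − sin 0.7854) = -0.3624
y' = 3 − 1.0000·(cos -0.7146 − cos 0.7854) = 2.9518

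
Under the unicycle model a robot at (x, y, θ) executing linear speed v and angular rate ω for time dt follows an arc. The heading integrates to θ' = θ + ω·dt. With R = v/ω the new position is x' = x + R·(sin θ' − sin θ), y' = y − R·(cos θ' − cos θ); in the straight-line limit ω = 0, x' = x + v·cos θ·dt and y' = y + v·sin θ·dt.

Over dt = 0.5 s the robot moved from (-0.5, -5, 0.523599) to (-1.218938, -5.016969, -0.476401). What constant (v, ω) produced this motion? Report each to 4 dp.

v = -1.5000, ω = -2.0000

Δθ = -0.476401 − 0.523599 = -1.000000
ω = Δθ/dt = -1.000000/0.5 = -2.0000
R = Δx/(sin θ' − sin θ) = 0.7500
v = R·ω = 0.7500·-2.0000 = -1.5000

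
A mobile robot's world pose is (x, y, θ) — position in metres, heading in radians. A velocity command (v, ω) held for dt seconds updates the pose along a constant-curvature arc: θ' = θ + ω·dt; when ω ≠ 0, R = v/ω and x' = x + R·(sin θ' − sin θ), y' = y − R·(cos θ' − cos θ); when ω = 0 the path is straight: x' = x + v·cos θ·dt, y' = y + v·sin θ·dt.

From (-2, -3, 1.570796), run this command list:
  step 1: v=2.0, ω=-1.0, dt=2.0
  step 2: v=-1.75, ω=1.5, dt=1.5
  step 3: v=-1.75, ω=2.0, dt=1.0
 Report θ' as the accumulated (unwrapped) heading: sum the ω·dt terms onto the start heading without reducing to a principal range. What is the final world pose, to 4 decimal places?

(0.6138, -2.9952, 3.8208)

step 1: θ'=-0.4292 (R=-2.0000) → pose (0.8323, -1.1814, -0.4292)
step 2: θ'=1.8208 (R=-1.1667) → pose (-0.7836, -2.5309, 1.8208)
step 3: θ'=3.8208 (R=-0.8750) → pose (0.6138, -2.9952, 3.8208)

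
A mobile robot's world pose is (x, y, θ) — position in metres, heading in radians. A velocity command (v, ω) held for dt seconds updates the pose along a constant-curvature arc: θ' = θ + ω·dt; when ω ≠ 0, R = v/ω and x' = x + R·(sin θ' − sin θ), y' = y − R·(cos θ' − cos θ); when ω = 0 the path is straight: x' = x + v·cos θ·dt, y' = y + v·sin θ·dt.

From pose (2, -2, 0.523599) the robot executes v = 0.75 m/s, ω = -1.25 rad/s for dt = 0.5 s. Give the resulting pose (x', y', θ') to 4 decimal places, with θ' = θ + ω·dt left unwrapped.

(2.3607, -1.9227, -0.1014)

θ' = 0.5236 + -1.25·0.5 = -0.1014
R = v/ω = 0.75/-1.25 = -0.6000
x' = 2 + -0.6000·(sin -0.1014 − sin 0.5236) = 2.3607
y' = -2 − -0.6000·(cos -0.1014 − cos 0.5236) = -1.9227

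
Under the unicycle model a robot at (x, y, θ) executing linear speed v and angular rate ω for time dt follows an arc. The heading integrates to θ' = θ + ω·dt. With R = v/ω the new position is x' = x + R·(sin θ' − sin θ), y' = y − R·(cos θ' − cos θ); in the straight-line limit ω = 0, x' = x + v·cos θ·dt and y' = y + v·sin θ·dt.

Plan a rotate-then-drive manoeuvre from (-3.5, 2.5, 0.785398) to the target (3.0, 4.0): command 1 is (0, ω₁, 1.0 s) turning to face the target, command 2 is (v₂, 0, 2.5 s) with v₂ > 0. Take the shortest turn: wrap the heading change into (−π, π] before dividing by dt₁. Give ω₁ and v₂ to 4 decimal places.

heading to target = atan2(4−2.5, 3−-3.5) = 0.2268
Δθ = wrap(0.2268 − 0.7854) = -0.5586; ω₁ = Δθ/dt₁ = -0.5586
distance = √((3−-3.5)² + (4−2.5)²) = 6.6708; v₂ = distance/dt₂ = 2.6683

ω₁ = -0.5586, v₂ = 2.6683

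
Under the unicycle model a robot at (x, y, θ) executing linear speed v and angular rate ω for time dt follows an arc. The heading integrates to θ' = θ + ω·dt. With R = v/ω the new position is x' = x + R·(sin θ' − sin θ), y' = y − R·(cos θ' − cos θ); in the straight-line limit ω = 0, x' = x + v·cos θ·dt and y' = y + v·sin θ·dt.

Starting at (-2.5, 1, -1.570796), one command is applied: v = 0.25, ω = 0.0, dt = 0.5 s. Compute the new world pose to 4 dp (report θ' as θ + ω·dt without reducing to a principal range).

θ' = -1.5708 + 0.0·0.5 = -1.5708
ω = 0 → straight: x' = -2.5 + 0.25·cos(-1.5708)·0.5 = -2.5000
y' = 1 + 0.25·sin(-1.5708)·0.5 = 0.8750

(-2.5000, 0.8750, -1.5708)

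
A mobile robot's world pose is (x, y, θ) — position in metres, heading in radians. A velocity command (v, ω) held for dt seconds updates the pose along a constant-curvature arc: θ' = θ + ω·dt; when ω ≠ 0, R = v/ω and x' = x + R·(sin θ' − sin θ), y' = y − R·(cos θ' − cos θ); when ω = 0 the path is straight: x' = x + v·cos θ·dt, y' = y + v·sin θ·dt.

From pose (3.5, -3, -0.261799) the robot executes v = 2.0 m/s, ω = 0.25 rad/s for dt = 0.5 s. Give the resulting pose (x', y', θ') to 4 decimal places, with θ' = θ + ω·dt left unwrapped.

(4.4796, -3.1979, -0.1368)

θ' = -0.2618 + 0.25·0.5 = -0.1368
R = v/ω = 2.0/0.25 = 8.0000
x' = 3.5 + 8.0000·(sin -0.1368 − sin -0.2618) = 4.4796
y' = -3 − 8.0000·(cos -0.1368 − cos -0.2618) = -3.1979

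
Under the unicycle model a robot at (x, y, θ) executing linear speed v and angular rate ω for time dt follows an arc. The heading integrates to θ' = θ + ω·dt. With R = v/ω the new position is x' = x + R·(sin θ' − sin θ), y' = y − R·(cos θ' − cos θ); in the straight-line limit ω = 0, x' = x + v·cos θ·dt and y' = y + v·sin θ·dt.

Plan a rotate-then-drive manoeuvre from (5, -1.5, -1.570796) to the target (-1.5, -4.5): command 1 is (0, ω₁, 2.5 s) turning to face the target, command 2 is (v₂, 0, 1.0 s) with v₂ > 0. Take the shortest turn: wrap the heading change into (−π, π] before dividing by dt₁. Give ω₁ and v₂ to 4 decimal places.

ω₁ = -0.4554, v₂ = 7.1589

heading to target = atan2(-4.5−-1.5, -1.5−5) = -2.7092
Δθ = wrap(-2.7092 − -1.5708) = -1.1384; ω₁ = Δθ/dt₁ = -0.4554
distance = √((-1.5−5)² + (-4.5−-1.5)²) = 7.1589; v₂ = distance/dt₂ = 7.1589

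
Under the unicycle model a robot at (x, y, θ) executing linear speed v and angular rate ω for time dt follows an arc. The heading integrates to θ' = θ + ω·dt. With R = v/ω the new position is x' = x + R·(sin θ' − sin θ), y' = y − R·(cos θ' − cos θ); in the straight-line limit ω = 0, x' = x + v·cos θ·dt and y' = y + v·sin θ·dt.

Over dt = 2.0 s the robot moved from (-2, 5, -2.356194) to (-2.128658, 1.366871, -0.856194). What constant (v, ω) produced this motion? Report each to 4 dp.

Δθ = -0.856194 − -2.356194 = 1.500000
ω = Δθ/dt = 1.500000/2.0 = 0.7500
R = −Δy/(cos θ' − cos θ) = 2.6667
v = R·ω = 2.6667·0.7500 = 2.0000

v = 2.0000, ω = 0.7500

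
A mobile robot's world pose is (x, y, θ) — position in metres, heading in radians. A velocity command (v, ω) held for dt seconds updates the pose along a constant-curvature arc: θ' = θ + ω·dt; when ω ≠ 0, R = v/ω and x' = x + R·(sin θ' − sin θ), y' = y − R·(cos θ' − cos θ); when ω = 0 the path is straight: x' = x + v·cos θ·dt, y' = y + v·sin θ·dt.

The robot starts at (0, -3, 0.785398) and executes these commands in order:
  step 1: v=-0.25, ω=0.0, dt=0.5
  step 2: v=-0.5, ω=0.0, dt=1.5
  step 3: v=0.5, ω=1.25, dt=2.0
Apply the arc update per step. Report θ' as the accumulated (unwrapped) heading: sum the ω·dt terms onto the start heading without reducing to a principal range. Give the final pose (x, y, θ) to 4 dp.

(-0.9589, -2.9400, 3.2854)

step 1: θ'=0.7854 (straight) → pose (-0.0884, -3.0884, 0.7854)
step 2: θ'=0.7854 (straight) → pose (-0.6187, -3.6187, 0.7854)
step 3: θ'=3.2854 (R=0.4000) → pose (-0.9589, -2.9400, 3.2854)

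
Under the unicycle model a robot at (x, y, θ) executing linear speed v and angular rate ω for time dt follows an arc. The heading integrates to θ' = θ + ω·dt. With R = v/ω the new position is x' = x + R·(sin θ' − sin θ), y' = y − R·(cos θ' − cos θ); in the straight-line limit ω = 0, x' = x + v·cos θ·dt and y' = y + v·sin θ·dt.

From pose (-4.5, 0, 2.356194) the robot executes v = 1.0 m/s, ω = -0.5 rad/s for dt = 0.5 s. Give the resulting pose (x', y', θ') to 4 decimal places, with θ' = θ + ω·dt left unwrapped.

(-4.8059, 0.3938, 2.1062)

θ' = 2.3562 + -0.5·0.5 = 2.1062
R = v/ω = 1.0/-0.5 = -2.0000
x' = -4.5 + -2.0000·(sin 2.1062 − sin 2.3562) = -4.8059
y' = 0 − -2.0000·(cos 2.1062 − cos 2.3562) = 0.3938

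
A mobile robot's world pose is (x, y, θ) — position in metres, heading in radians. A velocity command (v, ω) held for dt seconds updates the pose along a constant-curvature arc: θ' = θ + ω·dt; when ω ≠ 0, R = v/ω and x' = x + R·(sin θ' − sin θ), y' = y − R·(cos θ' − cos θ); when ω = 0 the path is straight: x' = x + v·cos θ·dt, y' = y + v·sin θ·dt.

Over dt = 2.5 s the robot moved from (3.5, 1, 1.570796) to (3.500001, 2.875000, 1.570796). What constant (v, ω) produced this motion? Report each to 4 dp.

v = 0.7500, ω = 0.0000

Δθ = 1.570796 − 1.570796 = 0.000000
ω = Δθ/dt = 0.000000/2.5 = 0.0000
ω = 0 → v = (Δx·cos θ + Δy·sin θ)/dt = 0.7500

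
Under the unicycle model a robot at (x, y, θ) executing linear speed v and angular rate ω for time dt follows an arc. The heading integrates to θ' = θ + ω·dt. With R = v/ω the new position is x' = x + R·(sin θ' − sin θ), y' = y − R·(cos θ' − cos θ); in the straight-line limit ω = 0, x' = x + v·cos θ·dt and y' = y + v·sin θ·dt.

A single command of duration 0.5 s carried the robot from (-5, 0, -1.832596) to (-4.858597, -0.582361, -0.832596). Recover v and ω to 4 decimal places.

Δθ = -0.832596 − -1.832596 = 1.000000
ω = Δθ/dt = 1.000000/0.5 = 2.0000
R = −Δy/(cos θ' − cos θ) = 0.6250
v = R·ω = 0.6250·2.0000 = 1.2500

v = 1.2500, ω = 2.0000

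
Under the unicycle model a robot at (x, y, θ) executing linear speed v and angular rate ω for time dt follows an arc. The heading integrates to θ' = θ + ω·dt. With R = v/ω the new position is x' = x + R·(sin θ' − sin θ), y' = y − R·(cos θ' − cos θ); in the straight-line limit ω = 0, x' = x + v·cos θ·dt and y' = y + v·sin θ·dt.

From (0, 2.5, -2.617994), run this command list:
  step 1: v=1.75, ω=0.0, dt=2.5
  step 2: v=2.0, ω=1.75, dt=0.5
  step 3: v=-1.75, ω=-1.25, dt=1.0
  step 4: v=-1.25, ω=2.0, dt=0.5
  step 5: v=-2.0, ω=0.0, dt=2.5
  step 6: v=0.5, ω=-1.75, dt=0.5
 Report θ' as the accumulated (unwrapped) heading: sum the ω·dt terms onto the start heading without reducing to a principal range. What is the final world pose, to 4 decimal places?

step 1: θ'=-2.6180 (straight) → pose (-3.7889, 0.3125, -2.6180)
step 2: θ'=-1.7430 (R=1.1429) → pose (-4.3434, -0.4814, -1.7430)
step 3: θ'=-2.9930 (R=1.4000) → pose (-3.1714, 0.6633, -2.9930)
step 4: θ'=-1.9930 (R=-0.6250) → pose (-2.6938, 1.0253, -1.9930)
step 5: θ'=-1.9930 (straight) → pose (-0.6449, 5.5862, -1.9930)
step 6: θ'=-2.8680 (R=-0.2857) → pose (-0.8284, 5.4282, -2.8680)

(-0.8284, 5.4282, -2.8680)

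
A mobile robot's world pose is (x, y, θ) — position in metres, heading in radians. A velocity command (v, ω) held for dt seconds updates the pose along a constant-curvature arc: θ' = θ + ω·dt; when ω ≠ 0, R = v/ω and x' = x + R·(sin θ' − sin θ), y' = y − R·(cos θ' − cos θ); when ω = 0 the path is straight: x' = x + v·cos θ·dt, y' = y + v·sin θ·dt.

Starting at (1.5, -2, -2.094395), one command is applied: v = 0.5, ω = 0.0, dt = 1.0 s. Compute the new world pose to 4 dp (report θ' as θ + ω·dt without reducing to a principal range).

(1.2500, -2.4330, -2.0944)

θ' = -2.0944 + 0.0·1.0 = -2.0944
ω = 0 → straight: x' = 1.5 + 0.5·cos(-2.0944)·1.0 = 1.2500
y' = -2 + 0.5·sin(-2.0944)·1.0 = -2.4330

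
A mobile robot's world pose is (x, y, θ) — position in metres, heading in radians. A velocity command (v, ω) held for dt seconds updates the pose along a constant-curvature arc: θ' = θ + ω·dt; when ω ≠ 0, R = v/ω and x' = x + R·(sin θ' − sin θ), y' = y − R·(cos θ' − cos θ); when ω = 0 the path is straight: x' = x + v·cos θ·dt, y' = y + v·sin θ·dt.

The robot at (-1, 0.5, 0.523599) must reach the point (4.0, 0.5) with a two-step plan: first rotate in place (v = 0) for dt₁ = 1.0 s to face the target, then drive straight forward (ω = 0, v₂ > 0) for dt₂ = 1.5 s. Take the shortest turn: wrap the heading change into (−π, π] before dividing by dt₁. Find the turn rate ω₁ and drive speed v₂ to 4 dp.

ω₁ = -0.5236, v₂ = 3.3333

heading to target = atan2(0.5−0.5, 4−-1) = 0.0000
Δθ = wrap(0.0000 − 0.5236) = -0.5236; ω₁ = Δθ/dt₁ = -0.5236
distance = √((4−-1)² + (0.5−0.5)²) = 5.0000; v₂ = distance/dt₂ = 3.3333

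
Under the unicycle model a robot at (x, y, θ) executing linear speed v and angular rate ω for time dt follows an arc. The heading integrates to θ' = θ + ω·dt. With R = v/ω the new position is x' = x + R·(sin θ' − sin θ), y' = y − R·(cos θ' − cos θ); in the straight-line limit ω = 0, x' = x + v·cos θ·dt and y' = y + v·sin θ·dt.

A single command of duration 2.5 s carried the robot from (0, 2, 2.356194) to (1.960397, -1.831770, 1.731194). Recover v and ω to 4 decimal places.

Δθ = 1.731194 − 2.356194 = -0.625000
ω = Δθ/dt = -0.625000/2.5 = -0.2500
R = −Δy/(cos θ' − cos θ) = 7.0000
v = R·ω = 7.0000·-0.2500 = -1.7500

v = -1.7500, ω = -0.2500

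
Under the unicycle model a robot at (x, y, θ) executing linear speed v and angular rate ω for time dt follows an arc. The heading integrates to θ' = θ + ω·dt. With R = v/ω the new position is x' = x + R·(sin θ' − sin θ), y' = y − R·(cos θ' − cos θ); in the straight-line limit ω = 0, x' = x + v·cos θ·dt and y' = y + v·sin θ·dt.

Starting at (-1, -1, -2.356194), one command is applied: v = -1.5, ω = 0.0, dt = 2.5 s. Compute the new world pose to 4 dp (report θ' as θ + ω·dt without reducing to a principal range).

θ' = -2.3562 + 0.0·2.5 = -2.3562
ω = 0 → straight: x' = -1 + -1.5·cos(-2.3562)·2.5 = 1.6516
y' = -1 + -1.5·sin(-2.3562)·2.5 = 1.6517

(1.6516, 1.6517, -2.3562)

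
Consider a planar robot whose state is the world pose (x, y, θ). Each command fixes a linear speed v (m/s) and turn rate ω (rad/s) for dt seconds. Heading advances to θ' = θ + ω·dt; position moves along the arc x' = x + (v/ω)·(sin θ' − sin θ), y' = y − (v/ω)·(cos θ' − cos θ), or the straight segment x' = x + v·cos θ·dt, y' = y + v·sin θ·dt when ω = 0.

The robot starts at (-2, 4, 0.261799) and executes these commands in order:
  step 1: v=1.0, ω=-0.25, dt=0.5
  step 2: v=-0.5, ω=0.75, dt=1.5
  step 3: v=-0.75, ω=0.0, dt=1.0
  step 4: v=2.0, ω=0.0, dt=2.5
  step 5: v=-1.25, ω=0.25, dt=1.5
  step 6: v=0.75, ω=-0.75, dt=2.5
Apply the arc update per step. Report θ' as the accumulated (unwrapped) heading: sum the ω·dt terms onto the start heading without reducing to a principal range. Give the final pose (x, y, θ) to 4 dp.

step 1: θ'=0.1368 (R=-4.0000) → pose (-1.5102, 4.0989, 0.1368)
step 2: θ'=1.2618 (R=-0.6667) → pose (-2.0544, 3.6412, 1.2618)
step 3: θ'=1.2618 (straight) → pose (-2.2825, 2.9267, 1.2618)
step 4: θ'=1.2618 (straight) → pose (-0.7620, 7.6899, 1.2618)
step 5: θ'=1.6368 (R=-5.0000) → pose (-0.9879, 5.8396, 1.6368)
step 6: θ'=-0.2382 (R=-1.0000) → pose (0.2459, 6.8774, -0.2382)

(0.2459, 6.8774, -0.2382)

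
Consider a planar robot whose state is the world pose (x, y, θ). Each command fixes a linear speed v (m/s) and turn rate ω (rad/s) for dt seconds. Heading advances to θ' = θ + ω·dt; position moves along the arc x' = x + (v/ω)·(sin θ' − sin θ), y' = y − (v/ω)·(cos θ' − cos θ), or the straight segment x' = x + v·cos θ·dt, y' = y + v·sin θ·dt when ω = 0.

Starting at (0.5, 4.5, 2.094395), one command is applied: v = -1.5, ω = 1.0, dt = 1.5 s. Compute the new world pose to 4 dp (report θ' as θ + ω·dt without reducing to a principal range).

θ' = 2.0944 + 1.0·1.5 = 3.5944
R = v/ω = -1.5/1.0 = -1.5000
x' = 0.5 + -1.5000·(sin 3.5944 − sin 2.0944) = 2.4553
y' = 4.5 − -1.5000·(cos 3.5944 − cos 2.0944) = 3.9012

(2.4553, 3.9012, 3.5944)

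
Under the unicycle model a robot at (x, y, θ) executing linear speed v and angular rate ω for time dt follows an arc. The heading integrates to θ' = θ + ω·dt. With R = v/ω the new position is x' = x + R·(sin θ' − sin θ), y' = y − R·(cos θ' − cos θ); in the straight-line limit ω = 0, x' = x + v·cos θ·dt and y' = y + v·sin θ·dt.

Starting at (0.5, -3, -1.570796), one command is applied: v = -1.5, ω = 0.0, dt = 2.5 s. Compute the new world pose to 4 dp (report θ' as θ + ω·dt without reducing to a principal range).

θ' = -1.5708 + 0.0·2.5 = -1.5708
ω = 0 → straight: x' = 0.5 + -1.5·cos(-1.5708)·2.5 = 0.5000
y' = -3 + -1.5·sin(-1.5708)·2.5 = 0.7500

(0.5000, 0.7500, -1.5708)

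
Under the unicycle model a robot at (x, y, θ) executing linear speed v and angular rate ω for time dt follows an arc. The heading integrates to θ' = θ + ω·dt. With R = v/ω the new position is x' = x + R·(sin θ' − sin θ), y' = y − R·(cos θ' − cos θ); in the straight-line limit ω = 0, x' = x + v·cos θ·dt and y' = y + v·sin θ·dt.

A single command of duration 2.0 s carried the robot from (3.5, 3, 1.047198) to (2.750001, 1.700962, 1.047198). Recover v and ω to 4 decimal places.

Δθ = 1.047198 − 1.047198 = 0.000000
ω = Δθ/dt = 0.000000/2.0 = 0.0000
ω = 0 → v = (Δx·cos θ + Δy·sin θ)/dt = -0.7500

v = -0.7500, ω = 0.0000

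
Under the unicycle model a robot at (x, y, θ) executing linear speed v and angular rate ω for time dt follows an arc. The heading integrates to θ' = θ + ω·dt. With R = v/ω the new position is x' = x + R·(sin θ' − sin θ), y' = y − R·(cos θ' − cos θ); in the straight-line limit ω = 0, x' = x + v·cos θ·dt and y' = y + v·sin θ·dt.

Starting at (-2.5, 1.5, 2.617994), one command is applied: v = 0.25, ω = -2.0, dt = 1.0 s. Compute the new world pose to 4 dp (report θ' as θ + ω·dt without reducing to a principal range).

(-2.5099, 1.7101, 0.6180)

θ' = 2.6180 + -2.0·1.0 = 0.6180
R = v/ω = 0.25/-2.0 = -0.1250
x' = -2.5 + -0.1250·(sin 0.6180 − sin 2.6180) = -2.5099
y' = 1.5 − -0.1250·(cos 0.6180 − cos 2.6180) = 1.7101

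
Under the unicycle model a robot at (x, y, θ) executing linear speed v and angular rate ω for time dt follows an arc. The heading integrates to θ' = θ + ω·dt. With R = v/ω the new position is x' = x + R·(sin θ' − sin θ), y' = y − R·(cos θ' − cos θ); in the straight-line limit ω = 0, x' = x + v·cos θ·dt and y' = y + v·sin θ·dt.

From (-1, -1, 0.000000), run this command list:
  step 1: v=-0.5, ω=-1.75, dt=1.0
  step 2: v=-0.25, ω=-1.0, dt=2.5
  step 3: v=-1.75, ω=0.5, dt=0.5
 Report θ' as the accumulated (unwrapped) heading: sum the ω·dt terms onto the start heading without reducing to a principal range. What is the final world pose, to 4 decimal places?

step 1: θ'=-1.7500 (R=0.2857) → pose (-1.2811, -0.6634, -1.7500)
step 2: θ'=-4.2500 (R=0.2500) → pose (-0.8114, -0.5964, -4.2500)
step 3: θ'=-4.0000 (R=-3.5000) → pose (-0.3277, -1.3228, -4.0000)

(-0.3277, -1.3228, -4.0000)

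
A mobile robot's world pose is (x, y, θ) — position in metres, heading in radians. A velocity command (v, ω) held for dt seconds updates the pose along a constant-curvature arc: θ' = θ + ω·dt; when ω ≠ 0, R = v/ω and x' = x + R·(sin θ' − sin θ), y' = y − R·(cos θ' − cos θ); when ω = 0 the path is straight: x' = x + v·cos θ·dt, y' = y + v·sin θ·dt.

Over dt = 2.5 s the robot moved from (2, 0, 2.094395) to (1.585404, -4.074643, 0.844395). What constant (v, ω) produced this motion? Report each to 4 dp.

Δθ = 0.844395 − 2.094395 = -1.250000
ω = Δθ/dt = -1.250000/2.5 = -0.5000
R = −Δy/(cos θ' − cos θ) = 3.5000
v = R·ω = 3.5000·-0.5000 = -1.7500

v = -1.7500, ω = -0.5000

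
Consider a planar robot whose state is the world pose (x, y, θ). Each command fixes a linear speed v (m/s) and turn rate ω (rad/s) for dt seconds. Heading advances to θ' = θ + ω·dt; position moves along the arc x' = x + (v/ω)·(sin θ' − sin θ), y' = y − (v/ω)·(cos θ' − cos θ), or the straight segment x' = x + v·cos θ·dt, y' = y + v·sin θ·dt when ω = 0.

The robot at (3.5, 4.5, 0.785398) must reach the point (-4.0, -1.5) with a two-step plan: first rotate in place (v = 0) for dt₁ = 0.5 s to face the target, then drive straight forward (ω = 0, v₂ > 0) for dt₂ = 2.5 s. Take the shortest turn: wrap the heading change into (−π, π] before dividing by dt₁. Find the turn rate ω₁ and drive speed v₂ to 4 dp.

heading to target = atan2(-1.5−4.5, -4−3.5) = -2.4669
Δθ = wrap(-2.4669 − 0.7854) = 3.0309; ω₁ = Δθ/dt₁ = 6.0619
distance = √((-4−3.5)² + (-1.5−4.5)²) = 9.6047; v₂ = distance/dt₂ = 3.8419

ω₁ = 6.0619, v₂ = 3.8419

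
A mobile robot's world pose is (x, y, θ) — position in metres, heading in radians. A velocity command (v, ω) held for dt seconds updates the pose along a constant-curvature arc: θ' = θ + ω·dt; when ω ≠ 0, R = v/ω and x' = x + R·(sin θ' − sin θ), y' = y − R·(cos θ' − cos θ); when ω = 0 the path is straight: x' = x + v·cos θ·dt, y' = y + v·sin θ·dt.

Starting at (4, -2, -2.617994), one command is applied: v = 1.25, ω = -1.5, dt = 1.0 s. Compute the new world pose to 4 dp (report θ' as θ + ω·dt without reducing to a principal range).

(2.8929, -1.7450, -4.1180)

θ' = -2.6180 + -1.5·1.0 = -4.1180
R = v/ω = 1.25/-1.5 = -0.8333
x' = 4 + -0.8333·(sin -4.1180 − sin -2.6180) = 2.8929
y' = -2 − -0.8333·(cos -4.1180 − cos -2.6180) = -1.7450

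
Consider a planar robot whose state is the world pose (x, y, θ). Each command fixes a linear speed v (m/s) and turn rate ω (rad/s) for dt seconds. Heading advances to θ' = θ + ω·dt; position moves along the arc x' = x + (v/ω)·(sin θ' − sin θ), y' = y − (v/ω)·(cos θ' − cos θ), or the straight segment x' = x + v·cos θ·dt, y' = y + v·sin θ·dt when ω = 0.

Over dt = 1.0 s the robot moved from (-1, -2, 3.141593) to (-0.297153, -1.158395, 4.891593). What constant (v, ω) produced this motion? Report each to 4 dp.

v = -1.2500, ω = 1.7500

Δθ = 4.891593 − 3.141593 = 1.750000
ω = Δθ/dt = 1.750000/1.0 = 1.7500
R = −Δy/(cos θ' − cos θ) = -0.7143
v = R·ω = -0.7143·1.7500 = -1.2500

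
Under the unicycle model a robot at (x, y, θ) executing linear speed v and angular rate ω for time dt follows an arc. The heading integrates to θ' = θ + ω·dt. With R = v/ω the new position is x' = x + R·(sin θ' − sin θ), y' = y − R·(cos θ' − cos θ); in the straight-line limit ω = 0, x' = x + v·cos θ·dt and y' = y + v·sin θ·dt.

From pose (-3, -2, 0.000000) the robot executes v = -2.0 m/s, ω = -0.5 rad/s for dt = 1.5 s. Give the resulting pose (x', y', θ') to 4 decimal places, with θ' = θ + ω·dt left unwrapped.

(-5.7266, -0.9268, -0.7500)

θ' = 0.0000 + -0.5·1.5 = -0.7500
R = v/ω = -2.0/-0.5 = 4.0000
x' = -3 + 4.0000·(sin -0.7500 − sin 0.0000) = -5.7266
y' = -2 − 4.0000·(cos -0.7500 − cos 0.0000) = -0.9268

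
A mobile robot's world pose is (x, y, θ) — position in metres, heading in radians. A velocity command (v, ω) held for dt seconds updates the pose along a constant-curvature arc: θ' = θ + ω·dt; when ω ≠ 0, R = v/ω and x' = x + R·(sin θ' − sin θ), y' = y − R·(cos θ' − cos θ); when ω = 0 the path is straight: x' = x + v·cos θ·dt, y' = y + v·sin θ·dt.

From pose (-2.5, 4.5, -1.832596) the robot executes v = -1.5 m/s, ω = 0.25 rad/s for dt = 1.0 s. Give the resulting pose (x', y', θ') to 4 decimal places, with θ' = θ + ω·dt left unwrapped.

θ' = -1.8326 + 0.25·1.0 = -1.5826
R = v/ω = -1.5/0.25 = -6.0000
x' = -2.5 + -6.0000·(sin -1.5826 − sin -1.8326) = -2.2960
y' = 4.5 − -6.0000·(cos -1.5826 − cos -1.8326) = 5.9821

(-2.2960, 5.9821, -1.5826)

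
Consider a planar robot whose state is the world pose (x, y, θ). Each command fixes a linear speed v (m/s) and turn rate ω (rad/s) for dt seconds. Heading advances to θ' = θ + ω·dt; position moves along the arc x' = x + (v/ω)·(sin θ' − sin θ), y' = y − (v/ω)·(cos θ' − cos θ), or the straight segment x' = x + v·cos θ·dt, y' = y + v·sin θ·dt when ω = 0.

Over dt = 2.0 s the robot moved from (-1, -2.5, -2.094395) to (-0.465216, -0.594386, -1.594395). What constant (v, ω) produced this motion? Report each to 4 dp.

v = -1.0000, ω = 0.2500

Δθ = -1.594395 − -2.094395 = 0.500000
ω = Δθ/dt = 0.500000/2.0 = 0.2500
R = −Δy/(cos θ' − cos θ) = -4.0000
v = R·ω = -4.0000·0.2500 = -1.0000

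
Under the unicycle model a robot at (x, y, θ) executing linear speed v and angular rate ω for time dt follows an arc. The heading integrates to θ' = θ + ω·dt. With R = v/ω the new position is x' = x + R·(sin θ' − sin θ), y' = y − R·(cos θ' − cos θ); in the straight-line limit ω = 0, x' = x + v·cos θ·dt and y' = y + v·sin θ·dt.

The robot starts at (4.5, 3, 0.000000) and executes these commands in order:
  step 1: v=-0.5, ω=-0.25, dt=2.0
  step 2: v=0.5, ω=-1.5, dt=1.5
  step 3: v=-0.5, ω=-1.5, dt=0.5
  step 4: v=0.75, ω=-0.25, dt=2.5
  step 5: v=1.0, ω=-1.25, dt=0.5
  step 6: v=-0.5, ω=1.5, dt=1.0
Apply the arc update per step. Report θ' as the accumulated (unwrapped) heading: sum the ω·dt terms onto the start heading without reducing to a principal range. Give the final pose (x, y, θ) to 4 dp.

step 1: θ'=-0.5000 (R=2.0000) → pose (3.5411, 3.2448, -0.5000)
step 2: θ'=-2.7500 (R=-0.3333) → pose (3.5086, 2.6442, -2.7500)
step 3: θ'=-3.5000 (R=0.3333) → pose (3.7527, 2.6483, -3.5000)
step 4: θ'=-4.1250 (R=-3.0000) → pose (2.3079, 3.7951, -4.1250)
step 5: θ'=-4.7500 (R=-0.8000) → pose (2.1744, 4.2685, -4.7500)
step 6: θ'=-3.2500 (R=-0.3333) → pose (2.4714, 3.9246, -3.2500)

(2.4714, 3.9246, -3.2500)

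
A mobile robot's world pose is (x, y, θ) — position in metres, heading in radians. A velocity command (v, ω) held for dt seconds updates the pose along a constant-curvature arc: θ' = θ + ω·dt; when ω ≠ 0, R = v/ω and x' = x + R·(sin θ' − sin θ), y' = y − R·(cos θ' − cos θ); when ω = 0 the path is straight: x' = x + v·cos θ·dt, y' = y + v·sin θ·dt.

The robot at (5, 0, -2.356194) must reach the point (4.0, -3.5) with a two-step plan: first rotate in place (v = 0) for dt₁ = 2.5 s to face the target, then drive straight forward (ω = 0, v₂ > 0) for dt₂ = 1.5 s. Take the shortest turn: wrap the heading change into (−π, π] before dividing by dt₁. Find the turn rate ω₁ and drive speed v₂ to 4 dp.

ω₁ = 0.2028, v₂ = 2.4267

heading to target = atan2(-3.5−0, 4−5) = -1.8491
Δθ = wrap(-1.8491 − -2.3562) = 0.5071; ω₁ = Δθ/dt₁ = 0.2028
distance = √((4−5)² + (-3.5−0)²) = 3.6401; v₂ = distance/dt₂ = 2.4267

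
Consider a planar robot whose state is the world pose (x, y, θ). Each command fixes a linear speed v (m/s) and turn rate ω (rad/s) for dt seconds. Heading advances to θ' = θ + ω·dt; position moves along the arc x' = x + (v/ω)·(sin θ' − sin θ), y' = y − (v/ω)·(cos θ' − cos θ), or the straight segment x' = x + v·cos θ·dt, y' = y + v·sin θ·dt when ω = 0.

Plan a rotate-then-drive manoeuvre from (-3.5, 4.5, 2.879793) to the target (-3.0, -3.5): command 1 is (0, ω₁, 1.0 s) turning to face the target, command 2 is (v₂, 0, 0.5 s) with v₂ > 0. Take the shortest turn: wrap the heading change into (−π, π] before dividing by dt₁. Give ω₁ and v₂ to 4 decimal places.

heading to target = atan2(-3.5−4.5, -3−-3.5) = -1.5084
Δθ = wrap(-1.5084 − 2.8798) = 1.8950; ω₁ = Δθ/dt₁ = 1.8950
distance = √((-3−-3.5)² + (-3.5−4.5)²) = 8.0156; v₂ = distance/dt₂ = 16.0312

ω₁ = 1.8950, v₂ = 16.0312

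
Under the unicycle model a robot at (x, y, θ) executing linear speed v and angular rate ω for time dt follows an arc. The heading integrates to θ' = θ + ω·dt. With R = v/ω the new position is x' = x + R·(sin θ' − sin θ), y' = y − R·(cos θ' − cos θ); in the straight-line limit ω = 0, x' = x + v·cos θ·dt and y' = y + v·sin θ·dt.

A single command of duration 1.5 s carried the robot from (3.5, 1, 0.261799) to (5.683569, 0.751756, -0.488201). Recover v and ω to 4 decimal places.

Δθ = -0.488201 − 0.261799 = -0.750000
ω = Δθ/dt = -0.750000/1.5 = -0.5000
R = Δx/(sin θ' − sin θ) = -3.0000
v = R·ω = -3.0000·-0.5000 = 1.5000

v = 1.5000, ω = -0.5000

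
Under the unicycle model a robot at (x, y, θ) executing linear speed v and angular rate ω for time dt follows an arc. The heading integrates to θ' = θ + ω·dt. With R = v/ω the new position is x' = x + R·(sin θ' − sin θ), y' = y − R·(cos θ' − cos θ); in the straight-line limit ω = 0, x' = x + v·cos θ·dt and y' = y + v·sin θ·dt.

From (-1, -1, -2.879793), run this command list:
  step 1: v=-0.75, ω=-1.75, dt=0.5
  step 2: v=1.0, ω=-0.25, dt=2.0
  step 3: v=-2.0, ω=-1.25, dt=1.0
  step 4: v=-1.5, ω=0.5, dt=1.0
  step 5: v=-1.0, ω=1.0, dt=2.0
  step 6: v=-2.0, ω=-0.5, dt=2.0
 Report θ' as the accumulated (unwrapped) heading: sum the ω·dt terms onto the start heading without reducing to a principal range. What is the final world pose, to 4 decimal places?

(1.6719, -5.3184, -4.0048)

step 1: θ'=-3.7548 (R=0.4286) → pose (-0.6424, -1.0635, -3.7548)
step 2: θ'=-4.2548 (R=-4.0000) → pose (-1.9290, 0.4406, -4.2548)
step 3: θ'=-5.5048 (R=1.6000) → pose (-2.2409, -1.4055, -5.5048)
step 4: θ'=-5.0048 (R=-3.0000) → pose (-3.0072, -2.6769, -5.0048)
step 5: θ'=-3.0048 (R=-1.0000) → pose (-1.9133, -3.9558, -3.0048)
step 6: θ'=-4.0048 (R=4.0000) → pose (1.6719, -5.3184, -4.0048)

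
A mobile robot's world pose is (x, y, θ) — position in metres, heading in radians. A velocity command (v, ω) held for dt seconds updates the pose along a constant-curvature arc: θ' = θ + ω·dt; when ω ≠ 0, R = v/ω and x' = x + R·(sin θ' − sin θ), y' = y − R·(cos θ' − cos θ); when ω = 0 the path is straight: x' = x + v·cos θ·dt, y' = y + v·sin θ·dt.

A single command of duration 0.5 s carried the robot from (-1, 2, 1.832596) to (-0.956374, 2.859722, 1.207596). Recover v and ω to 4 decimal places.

Δθ = 1.207596 − 1.832596 = -0.625000
ω = Δθ/dt = -0.625000/0.5 = -1.2500
R = −Δy/(cos θ' − cos θ) = -1.4000
v = R·ω = -1.4000·-1.2500 = 1.7500

v = 1.7500, ω = -1.2500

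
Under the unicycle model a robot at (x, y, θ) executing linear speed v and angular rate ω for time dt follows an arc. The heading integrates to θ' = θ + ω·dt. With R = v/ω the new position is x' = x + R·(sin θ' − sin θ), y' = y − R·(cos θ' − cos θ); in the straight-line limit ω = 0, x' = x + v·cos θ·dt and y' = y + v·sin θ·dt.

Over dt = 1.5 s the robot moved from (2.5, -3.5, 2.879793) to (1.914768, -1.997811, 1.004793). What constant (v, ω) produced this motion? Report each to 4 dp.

v = 1.2500, ω = -1.2500

Δθ = 1.004793 − 2.879793 = -1.875000
ω = Δθ/dt = -1.875000/1.5 = -1.2500
R = −Δy/(cos θ' − cos θ) = -1.0000
v = R·ω = -1.0000·-1.2500 = 1.2500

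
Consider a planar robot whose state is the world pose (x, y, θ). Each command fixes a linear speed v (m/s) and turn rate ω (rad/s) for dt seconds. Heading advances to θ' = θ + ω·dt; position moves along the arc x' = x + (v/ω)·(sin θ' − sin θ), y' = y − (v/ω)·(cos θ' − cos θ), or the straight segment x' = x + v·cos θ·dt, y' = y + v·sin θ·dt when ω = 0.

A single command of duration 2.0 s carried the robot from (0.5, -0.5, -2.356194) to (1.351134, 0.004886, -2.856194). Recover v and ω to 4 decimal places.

v = -0.5000, ω = -0.2500

Δθ = -2.856194 − -2.356194 = -0.500000
ω = Δθ/dt = -0.500000/2.0 = -0.2500
R = Δx/(sin θ' − sin θ) = 2.0000
v = R·ω = 2.0000·-0.2500 = -0.5000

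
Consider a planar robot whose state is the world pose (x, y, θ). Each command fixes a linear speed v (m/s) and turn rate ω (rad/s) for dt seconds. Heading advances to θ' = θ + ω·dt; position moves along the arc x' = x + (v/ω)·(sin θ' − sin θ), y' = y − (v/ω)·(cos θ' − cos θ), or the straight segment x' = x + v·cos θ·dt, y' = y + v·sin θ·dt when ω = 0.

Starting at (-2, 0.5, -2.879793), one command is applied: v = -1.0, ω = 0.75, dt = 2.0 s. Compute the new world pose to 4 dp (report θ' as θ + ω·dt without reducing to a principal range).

θ' = -2.8798 + 0.75·2.0 = -1.3798
R = v/ω = -1.0/0.75 = -1.3333
x' = -2 + -1.3333·(sin -1.3798 − sin -2.8798) = -1.0360
y' = 0.5 − -1.3333·(cos -1.3798 − cos -2.8798) = 2.0410

(-1.0360, 2.0410, -1.3798)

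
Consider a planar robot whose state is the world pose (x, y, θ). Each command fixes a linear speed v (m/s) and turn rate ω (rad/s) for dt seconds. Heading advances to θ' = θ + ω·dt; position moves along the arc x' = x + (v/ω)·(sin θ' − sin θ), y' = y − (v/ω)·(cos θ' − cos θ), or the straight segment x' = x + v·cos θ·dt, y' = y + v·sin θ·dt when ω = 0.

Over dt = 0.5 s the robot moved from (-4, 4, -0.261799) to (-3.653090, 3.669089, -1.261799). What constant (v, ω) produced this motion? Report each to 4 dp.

v = 1.0000, ω = -2.0000

Δθ = -1.261799 − -0.261799 = -1.000000
ω = Δθ/dt = -1.000000/0.5 = -2.0000
R = Δx/(sin θ' − sin θ) = -0.5000
v = R·ω = -0.5000·-2.0000 = 1.0000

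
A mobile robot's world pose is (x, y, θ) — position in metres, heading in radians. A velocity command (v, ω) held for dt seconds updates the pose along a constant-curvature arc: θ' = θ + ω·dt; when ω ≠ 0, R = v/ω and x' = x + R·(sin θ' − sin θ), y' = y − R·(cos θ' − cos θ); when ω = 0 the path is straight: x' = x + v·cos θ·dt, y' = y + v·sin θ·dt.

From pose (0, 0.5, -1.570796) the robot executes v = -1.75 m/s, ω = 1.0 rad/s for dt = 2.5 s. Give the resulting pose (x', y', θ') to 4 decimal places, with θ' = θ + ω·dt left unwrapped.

(-3.1520, 1.5473, 0.9292)

θ' = -1.5708 + 1.0·2.5 = 0.9292
R = v/ω = -1.75/1.0 = -1.7500
x' = 0 + -1.7500·(sin 0.9292 − sin -1.5708) = -3.1520
y' = 0.5 − -1.7500·(cos 0.9292 − cos -1.5708) = 1.5473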